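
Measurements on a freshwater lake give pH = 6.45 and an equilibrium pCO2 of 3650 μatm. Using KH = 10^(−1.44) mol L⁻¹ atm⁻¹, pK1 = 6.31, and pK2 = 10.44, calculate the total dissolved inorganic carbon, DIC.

DIC = 0.315 mmol/L

[CO2*] = KH · pCO2 = 10^(−1.44) × 3650×10^-6 = 1.325×10^-4 mol/L
α₀ = 1/(1 + K1/[H⁺] + K1K2/[H⁺]²) = 1/(1 + 10^+0.14 + 10^-3.85) = 0.4201
DIC = [CO2*]/α₀ = 1.325×10^-4 / 0.4201 = 0.315 mmol/L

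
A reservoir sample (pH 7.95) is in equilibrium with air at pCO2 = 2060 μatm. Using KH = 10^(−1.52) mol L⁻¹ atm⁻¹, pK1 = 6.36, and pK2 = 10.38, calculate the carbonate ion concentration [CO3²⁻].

[CO3²⁻] = 8.99 μmol/L

[CO2*] = KH · pCO2 = 10^(−1.52) × 2060×10^-6 = 6.221×10^-5 mol/L
α₀ = 1/(1 + K1/[H⁺] + K1K2/[H⁺]²) = 1/(1 + 10^+1.59 + 10^-0.84) = 0.02497
DIC = [CO2*]/α₀ = 6.221×10^-5 / 0.02497 = 2.491 mmol/L
[CO3²⁻] = α₂·DIC; α₂ = 0.003609, so [CO3²⁻] = 0.003609 × 2.491 = 0.00899 mmol/L = 8.99 μmol/L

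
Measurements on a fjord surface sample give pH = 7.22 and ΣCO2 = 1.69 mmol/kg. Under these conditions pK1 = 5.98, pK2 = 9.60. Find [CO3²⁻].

α₂ = 1 / (1 + [H⁺]/K2 + [H⁺]²/(K1K2)) = 1 / (1 + 10^+2.38 + 10^+1.14)
   = 1 / (1 + 239.88 + 13.804) = 1/254.69 = 0.003926
[CO3²⁻] = α₂ × DIC = 0.003926 × 1.69 = 0.00664 mmol/kg = 6.64 μmol/kg

[CO3²⁻] = 6.64 μmol/kg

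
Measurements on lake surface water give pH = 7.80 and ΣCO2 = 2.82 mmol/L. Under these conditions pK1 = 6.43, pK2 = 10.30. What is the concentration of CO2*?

α₀ = 1 / (1 + K1/[H⁺] + K1K2/[H⁺]²) = 1 / (1 + 10^+1.37 + 10^-1.13)
   = 1 / (1 + 23.442 + 0.074131) = 1/24.516 = 0.04079
[CO2*] = α₀ × DIC = 0.04079 × 2.82 = 0.115 mmol/L

[CO2*] = 0.115 mmol/L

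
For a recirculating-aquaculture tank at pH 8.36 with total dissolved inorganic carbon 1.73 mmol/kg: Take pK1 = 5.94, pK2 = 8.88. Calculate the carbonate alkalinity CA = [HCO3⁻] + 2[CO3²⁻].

CA = [HCO3⁻] + 2[CO3²⁻] = (α₁ + 2α₂)·DIC
At pH 8.36: [H⁺]/K1 = 10^-2.42 = 0.0038019, K2/[H⁺] = 10^-0.52 = 0.30200
α₁ = 1/(1 + 0.0038019 + 0.30200) = 1/1.3058 = 0.7658; α₂ = α₁·K2/[H⁺] = 0.2313
α₁ + 2α₂ = 1.2284
CA = 1.2284 × 1.73 = 2.13 mmol/kg

CA = 2.13 mmol/kg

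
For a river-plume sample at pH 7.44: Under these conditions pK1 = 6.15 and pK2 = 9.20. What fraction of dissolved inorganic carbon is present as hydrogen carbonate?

α₁ = 0.936

α₁ = 1 / (1 + [H⁺]/K1 + K2/[H⁺]) = 1 / (1 + 10^-1.29 + 10^-1.76)
   = 1 / (1 + 0.051286 + 0.017378) = 1/1.0687 = 0.9357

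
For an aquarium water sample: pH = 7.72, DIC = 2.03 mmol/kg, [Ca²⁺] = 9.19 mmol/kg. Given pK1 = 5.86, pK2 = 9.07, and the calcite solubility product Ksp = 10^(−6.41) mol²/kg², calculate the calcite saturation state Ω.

Ω = 2.02

α₂ = 1 / (1 + [H⁺]/K2 + [H⁺]²/(K1K2)) = 1 / (1 + 10^+1.35 + 10^-0.51)
   = 1 / (1 + 22.387 + 0.30903) = 1/23.696 = 0.04220
[CO3²⁻] = α₂ × DIC = 0.04220 × 2.03 = 0.08567 mmol/kg
Ksp = 10^(−6.41) = 3.890×10^-7
Ω = [Ca²⁺][CO3²⁻]/Ksp = (9.19×10^-3)(8.567×10^-5) / 3.890×10^-7 = 2.02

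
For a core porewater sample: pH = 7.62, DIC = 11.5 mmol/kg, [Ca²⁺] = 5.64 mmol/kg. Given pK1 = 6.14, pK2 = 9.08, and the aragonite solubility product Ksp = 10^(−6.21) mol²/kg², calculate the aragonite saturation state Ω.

α₂ = 1 / (1 + [H⁺]/K2 + [H⁺]²/(K1K2)) = 1 / (1 + 10^+1.46 + 10^-0.02)
   = 1 / (1 + 28.840 + 0.95499) = 1/30.795 = 0.03247
[CO3²⁻] = α₂ × DIC = 0.03247 × 11.5 = 0.3734 mmol/kg
Ksp = 10^(−6.21) = 6.166×10^-7
Ω = [Ca²⁺][CO3²⁻]/Ksp = (5.64×10^-3)(3.734×10^-4) / 6.166×10^-7 = 3.42

Ω = 3.42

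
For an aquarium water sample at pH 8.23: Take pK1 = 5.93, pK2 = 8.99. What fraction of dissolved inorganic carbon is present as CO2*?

α₀ = 1 / (1 + K1/[H⁺] + K1K2/[H⁺]²) = 1 / (1 + 10^+2.30 + 10^+1.54)
   = 1 / (1 + 199.53 + 34.674) = 1/235.20 = 0.004252

α₀ = 0.00425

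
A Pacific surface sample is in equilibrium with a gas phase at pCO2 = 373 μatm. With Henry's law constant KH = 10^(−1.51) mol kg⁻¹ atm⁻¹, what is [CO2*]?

KH = 10^(−1.51) = 3.090×10^-2 mol kg⁻¹ atm⁻¹
[CO2*] = KH · pCO2 = 3.090×10^-2 × 373×10^-6 atm = 1.15×10^-5 mol/kg

[CO2*] = 11.5 μmol/kg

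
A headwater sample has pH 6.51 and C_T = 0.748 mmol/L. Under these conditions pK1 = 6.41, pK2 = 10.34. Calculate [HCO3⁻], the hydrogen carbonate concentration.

[HCO3⁻] = 0.417 mmol/L

α₁ = 1 / (1 + [H⁺]/K1 + K2/[H⁺]) = 1 / (1 + 10^-0.10 + 10^-3.83)
   = 1 / (1 + 0.79433 + 0.00014791) = 1/1.7945 = 0.5573
[HCO3⁻] = α₁ × DIC = 0.5573 × 0.748 = 0.417 mmol/L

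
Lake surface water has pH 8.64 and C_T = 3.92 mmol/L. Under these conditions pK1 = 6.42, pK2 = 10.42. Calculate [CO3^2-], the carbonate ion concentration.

α₂ = 1 / (1 + [H⁺]/K2 + [H⁺]²/(K1K2)) = 1 / (1 + 10^+1.78 + 10^-0.44)
   = 1 / (1 + 60.256 + 0.36308) = 1/61.619 = 0.01623
[CO3²⁻] = α₂ × DIC = 0.01623 × 3.92 = 0.0636 mmol/L

[CO3²⁻] = 0.0636 mmol/L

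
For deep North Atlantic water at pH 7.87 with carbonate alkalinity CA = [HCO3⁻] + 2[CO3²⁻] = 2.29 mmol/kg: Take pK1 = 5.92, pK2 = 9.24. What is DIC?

CA = [HCO3⁻] + 2[CO3²⁻] = (α₁ + 2α₂)·DIC
At pH 7.87: [H⁺]/K1 = 10^-1.95 = 0.011220, K2/[H⁺] = 10^-1.37 = 0.042658
α₁ = 1/(1 + 0.011220 + 0.042658) = 1/1.0539 = 0.9489; α₂ = α₁·K2/[H⁺] = 0.04048
α₁ + 2α₂ = 1.0298
DIC = CA / (α₁ + 2α₂) = 2.29 / 1.0298 = 2.22 mmol/kg

DIC = 2.22 mmol/kg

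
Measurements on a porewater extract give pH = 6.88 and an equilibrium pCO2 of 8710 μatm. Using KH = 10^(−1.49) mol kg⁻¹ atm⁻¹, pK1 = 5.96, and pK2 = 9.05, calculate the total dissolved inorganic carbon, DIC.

[CO2*] = KH · pCO2 = 10^(−1.49) × 8710×10^-6 = 2.819×10^-4 mol/kg
α₀ = 1/(1 + K1/[H⁺] + K1K2/[H⁺]²) = 1/(1 + 10^+0.92 + 10^-1.25) = 0.1067
DIC = [CO2*]/α₀ = 2.819×10^-4 / 0.1067 = 2.64 mmol/kg

DIC = 2.64 mmol/kg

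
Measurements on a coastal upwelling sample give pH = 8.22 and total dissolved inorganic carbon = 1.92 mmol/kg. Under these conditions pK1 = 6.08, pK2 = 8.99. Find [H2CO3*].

[CO2*] = 11.8 μmol/kg

α₀ = 1 / (1 + K1/[H⁺] + K1K2/[H⁺]²) = 1 / (1 + 10^+2.14 + 10^+1.37)
   = 1 / (1 + 138.04 + 23.442) = 1/162.48 = 0.006155
[CO2*] = α₀ × DIC = 0.006155 × 1.92 = 0.0118 mmol/kg = 11.8 μmol/kg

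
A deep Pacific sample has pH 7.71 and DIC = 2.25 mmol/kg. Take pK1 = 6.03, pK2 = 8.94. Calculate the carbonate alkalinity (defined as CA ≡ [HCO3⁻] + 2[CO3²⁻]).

CA = [HCO3⁻] + 2[CO3²⁻] = (α₁ + 2α₂)·DIC
At pH 7.71: [H⁺]/K1 = 10^-1.68 = 0.020893, K2/[H⁺] = 10^-1.23 = 0.058884
α₁ = 1/(1 + 0.020893 + 0.058884) = 1/1.0798 = 0.9261; α₂ = α₁·K2/[H⁺] = 0.05453
α₁ + 2α₂ = 1.0352
CA = 1.0352 × 2.25 = 2.33 mmol/kg

CA = 2.33 mmol/kg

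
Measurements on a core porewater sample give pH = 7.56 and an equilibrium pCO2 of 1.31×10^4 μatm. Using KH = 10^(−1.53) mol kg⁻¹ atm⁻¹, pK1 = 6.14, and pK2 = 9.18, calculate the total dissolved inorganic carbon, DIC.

DIC = 10.8 mmol/kg

[CO2*] = KH · pCO2 = 10^(−1.53) × 1.31×10^4×10^-6 = 3.866×10^-4 mol/kg
α₀ = 1/(1 + K1/[H⁺] + K1K2/[H⁺]²) = 1/(1 + 10^+1.42 + 10^-0.20) = 0.03580
DIC = [CO2*]/α₀ = 3.866×10^-4 / 0.03580 = 10.8 mmol/kg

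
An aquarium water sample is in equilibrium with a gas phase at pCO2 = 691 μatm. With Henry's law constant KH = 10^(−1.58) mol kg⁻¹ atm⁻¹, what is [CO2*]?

[CO2*] = 18.2 μmol/kg

KH = 10^(−1.58) = 2.630×10^-2 mol kg⁻¹ atm⁻¹
[CO2*] = KH · pCO2 = 2.630×10^-2 × 691×10^-6 atm = 1.82×10^-5 mol/kg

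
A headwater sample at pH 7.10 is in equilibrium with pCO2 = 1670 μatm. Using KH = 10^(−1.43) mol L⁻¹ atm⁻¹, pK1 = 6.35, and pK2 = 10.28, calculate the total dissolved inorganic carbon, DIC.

DIC = 0.411 mmol/L

[CO2*] = KH · pCO2 = 10^(−1.43) × 1670×10^-6 = 6.205×10^-5 mol/L
α₀ = 1/(1 + K1/[H⁺] + K1K2/[H⁺]²) = 1/(1 + 10^+0.75 + 10^-2.43) = 0.1509
DIC = [CO2*]/α₀ = 6.205×10^-5 / 0.1509 = 0.411 mmol/L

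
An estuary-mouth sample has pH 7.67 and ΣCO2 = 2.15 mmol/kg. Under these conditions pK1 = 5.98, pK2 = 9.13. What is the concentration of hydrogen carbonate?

α₁ = 1 / (1 + [H⁺]/K1 + K2/[H⁺]) = 1 / (1 + 10^-1.69 + 10^-1.46)
   = 1 / (1 + 0.020417 + 0.034674) = 1/1.0551 = 0.9478
[HCO3⁻] = α₁ × DIC = 0.9478 × 2.15 = 2.04 mmol/kg

[HCO3⁻] = 2.04 mmol/kg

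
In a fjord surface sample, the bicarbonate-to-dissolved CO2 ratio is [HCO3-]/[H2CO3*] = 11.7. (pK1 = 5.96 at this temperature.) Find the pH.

From K1 = [H⁺][HCO3-]/[H2CO3*]:  pH = pK1 + log₁₀([HCO3-]/[H2CO3*])
log₁₀(11.7) = +1.068
pH = 5.96 + (+1.068) = 7.03

pH = 7.03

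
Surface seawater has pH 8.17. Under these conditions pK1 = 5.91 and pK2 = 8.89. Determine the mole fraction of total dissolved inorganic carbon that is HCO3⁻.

α₁ = 1 / (1 + [H⁺]/K1 + K2/[H⁺]) = 1 / (1 + 10^-2.26 + 10^-0.72)
   = 1 / (1 + 0.0054954 + 0.19055) = 1/1.1960 = 0.8361

α₁ = 0.836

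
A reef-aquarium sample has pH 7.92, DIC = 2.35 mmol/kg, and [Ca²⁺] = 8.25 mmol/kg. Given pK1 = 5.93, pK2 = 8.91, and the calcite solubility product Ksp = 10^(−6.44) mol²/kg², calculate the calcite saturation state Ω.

α₂ = 1 / (1 + [H⁺]/K2 + [H⁺]²/(K1K2)) = 1 / (1 + 10^+0.99 + 10^-1.00)
   = 1 / (1 + 9.7724 + 0.10000) = 1/10.872 = 0.09198
[CO3²⁻] = α₂ × DIC = 0.09198 × 2.35 = 0.2161 mmol/kg
Ksp = 10^(−6.44) = 3.631×10^-7
Ω = [Ca²⁺][CO3²⁻]/Ksp = (8.25×10^-3)(2.161×10^-4) / 3.631×10^-7 = 4.91

Ω = 4.91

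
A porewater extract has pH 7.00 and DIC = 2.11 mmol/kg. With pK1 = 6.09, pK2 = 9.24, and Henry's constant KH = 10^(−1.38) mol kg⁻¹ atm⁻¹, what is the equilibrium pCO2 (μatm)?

pCO2 = 5520 μatm

α₀ = 1 / (1 + K1/[H⁺] + K1K2/[H⁺]²) = 1 / (1 + 10^+0.91 + 10^-1.33)
   = 1 / (1 + 8.1283 + 0.046774) = 1/9.1751 = 0.1090
[CO2*] = α₀ × DIC = 0.1090 × 2.11 = 0.2300 mmol/kg
pCO2 = [CO2*]/KH = 2.300×10^-4 / 4.169×10^-2 = 5520 μatm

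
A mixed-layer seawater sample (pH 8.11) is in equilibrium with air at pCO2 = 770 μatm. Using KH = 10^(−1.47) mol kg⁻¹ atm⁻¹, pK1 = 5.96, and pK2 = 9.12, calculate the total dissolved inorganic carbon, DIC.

[CO2*] = KH · pCO2 = 10^(−1.47) × 770×10^-6 = 2.609×10^-5 mol/kg
α₀ = 1/(1 + K1/[H⁺] + K1K2/[H⁺]²) = 1/(1 + 10^+2.15 + 10^+1.14) = 0.006408
DIC = [CO2*]/α₀ = 2.609×10^-5 / 0.006408 = 4.07 mmol/kg

DIC = 4.07 mmol/kg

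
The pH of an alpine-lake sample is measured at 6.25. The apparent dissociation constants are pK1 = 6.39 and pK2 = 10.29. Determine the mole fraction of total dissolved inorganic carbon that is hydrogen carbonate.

α₁ = 1 / (1 + [H⁺]/K1 + K2/[H⁺]) = 1 / (1 + 10^+0.14 + 10^-4.04)
   = 1 / (1 + 1.3804 + 9.1201×10^-5) = 1/2.3805 = 0.4201

α₁ = 0.420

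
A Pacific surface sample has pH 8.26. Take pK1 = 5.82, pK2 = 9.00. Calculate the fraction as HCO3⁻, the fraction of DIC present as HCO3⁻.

α₁ = 0.843

α₁ = 1 / (1 + [H⁺]/K1 + K2/[H⁺]) = 1 / (1 + 10^-2.44 + 10^-0.74)
   = 1 / (1 + 0.0036308 + 0.18197) = 1/1.1856 = 0.8435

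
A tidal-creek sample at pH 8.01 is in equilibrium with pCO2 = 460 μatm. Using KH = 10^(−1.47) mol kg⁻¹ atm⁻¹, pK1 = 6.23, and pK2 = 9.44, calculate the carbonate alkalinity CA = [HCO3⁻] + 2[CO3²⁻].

CA = 1.01 mmol/kg

[CO2*] = KH · pCO2 = 10^(−1.47) × 460×10^-6 = 1.559×10^-5 mol/kg
α₀ = 1/(1 + K1/[H⁺] + K1K2/[H⁺]²) = 1/(1 + 10^+1.78 + 10^+0.35) = 0.01575
DIC = [CO2*]/α₀ = 1.559×10^-5 / 0.01575 = 0.9897 mmol/kg
CA = (α₁ + 2α₂)·DIC = (0.9490 + 2×0.03526) × 0.9897 = 1.01 mmol/kg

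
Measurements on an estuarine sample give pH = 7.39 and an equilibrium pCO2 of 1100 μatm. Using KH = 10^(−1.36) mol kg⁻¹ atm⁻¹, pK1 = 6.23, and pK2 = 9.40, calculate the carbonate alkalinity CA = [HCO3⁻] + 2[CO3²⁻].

CA = 0.708 mmol/kg

[CO2*] = KH · pCO2 = 10^(−1.36) × 1100×10^-6 = 4.802×10^-5 mol/kg
α₀ = 1/(1 + K1/[H⁺] + K1K2/[H⁺]²) = 1/(1 + 10^+1.16 + 10^-0.85) = 0.06412
DIC = [CO2*]/α₀ = 4.802×10^-5 / 0.06412 = 0.7489 mmol/kg
CA = (α₁ + 2α₂)·DIC = (0.9268 + 2×0.009057) × 0.7489 = 0.708 mmol/kg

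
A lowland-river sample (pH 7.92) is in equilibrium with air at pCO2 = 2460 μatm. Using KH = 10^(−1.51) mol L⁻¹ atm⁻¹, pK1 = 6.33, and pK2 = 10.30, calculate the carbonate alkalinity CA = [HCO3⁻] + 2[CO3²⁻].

[CO2*] = KH · pCO2 = 10^(−1.51) × 2460×10^-6 = 7.602×10^-5 mol/L
α₀ = 1/(1 + K1/[H⁺] + K1K2/[H⁺]²) = 1/(1 + 10^+1.59 + 10^-0.79) = 0.02496
DIC = [CO2*]/α₀ = 7.602×10^-5 / 0.02496 = 3.046 mmol/L
CA = (α₁ + 2α₂)·DIC = (0.9710 + 2×0.004048) × 3.046 = 2.98 mmol/L

CA = 2.98 mmol/L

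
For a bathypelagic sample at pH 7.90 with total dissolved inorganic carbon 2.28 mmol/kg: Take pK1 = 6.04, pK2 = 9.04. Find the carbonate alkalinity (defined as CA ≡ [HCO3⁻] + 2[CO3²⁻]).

CA = 2.40 mmol/kg

CA = [HCO3⁻] + 2[CO3²⁻] = (α₁ + 2α₂)·DIC
At pH 7.90: [H⁺]/K1 = 10^-1.86 = 0.013804, K2/[H⁺] = 10^-1.14 = 0.072444
α₁ = 1/(1 + 0.013804 + 0.072444) = 1/1.0862 = 0.9206; α₂ = α₁·K2/[H⁺] = 0.06669
α₁ + 2α₂ = 1.0540
CA = 1.0540 × 2.28 = 2.40 mmol/kg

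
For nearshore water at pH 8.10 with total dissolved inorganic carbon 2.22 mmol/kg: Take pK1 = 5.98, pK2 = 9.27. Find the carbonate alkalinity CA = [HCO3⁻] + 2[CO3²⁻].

CA = [HCO3⁻] + 2[CO3²⁻] = (α₁ + 2α₂)·DIC
At pH 8.10: [H⁺]/K1 = 10^-2.12 = 0.0075858, K2/[H⁺] = 10^-1.17 = 0.067608
α₁ = 1/(1 + 0.0075858 + 0.067608) = 1/1.0752 = 0.9301; α₂ = α₁·K2/[H⁺] = 0.06288
α₁ + 2α₂ = 1.0558
CA = 1.0558 × 2.22 = 2.34 mmol/kg

CA = 2.34 mmol/kg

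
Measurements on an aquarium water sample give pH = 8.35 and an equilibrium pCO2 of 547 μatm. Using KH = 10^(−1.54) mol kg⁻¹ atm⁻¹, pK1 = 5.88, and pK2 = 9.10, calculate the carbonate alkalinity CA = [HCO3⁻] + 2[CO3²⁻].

[CO2*] = KH · pCO2 = 10^(−1.54) × 547×10^-6 = 1.578×10^-5 mol/kg
α₀ = 1/(1 + K1/[H⁺] + K1K2/[H⁺]²) = 1/(1 + 10^+2.47 + 10^+1.72) = 0.002869
DIC = [CO2*]/α₀ = 1.578×10^-5 / 0.002869 = 5.499 mmol/kg
CA = (α₁ + 2α₂)·DIC = (0.8466 + 2×0.1505) × 5.499 = 6.31 mmol/kg

CA = 6.31 mmol/kg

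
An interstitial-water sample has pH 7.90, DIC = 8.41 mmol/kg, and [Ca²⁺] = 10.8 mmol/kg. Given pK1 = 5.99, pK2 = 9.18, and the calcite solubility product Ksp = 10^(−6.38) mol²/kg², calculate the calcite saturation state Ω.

α₂ = 1 / (1 + [H⁺]/K2 + [H⁺]²/(K1K2)) = 1 / (1 + 10^+1.28 + 10^-0.63)
   = 1 / (1 + 19.055 + 0.23442) = 1/20.289 = 0.04929
[CO3²⁻] = α₂ × DIC = 0.04929 × 8.41 = 0.4145 mmol/kg
Ksp = 10^(−6.38) = 4.169×10^-7
Ω = [Ca²⁺][CO3²⁻]/Ksp = (10.8×10^-3)(4.145×10^-4) / 4.169×10^-7 = 10.7

Ω = 10.7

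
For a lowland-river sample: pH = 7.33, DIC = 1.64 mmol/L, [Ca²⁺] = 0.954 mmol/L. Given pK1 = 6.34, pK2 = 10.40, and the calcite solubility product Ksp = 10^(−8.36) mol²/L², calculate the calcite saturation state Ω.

α₂ = 1 / (1 + [H⁺]/K2 + [H⁺]²/(K1K2)) = 1 / (1 + 10^+3.07 + 10^+2.08)
   = 1 / (1 + 1174.9 + 120.23) = 1/1296.1 = 0.0007715
[CO3²⁻] = α₂ × DIC = 0.0007715 × 1.64 = 0.001265 mmol/L = 1.265 μmol/L
Ksp = 10^(−8.36) = 4.365×10^-9
Ω = [Ca²⁺][CO3²⁻]/Ksp = (0.954×10^-3)(1.265×10^-6) / 4.365×10^-9 = 0.277

Ω = 0.277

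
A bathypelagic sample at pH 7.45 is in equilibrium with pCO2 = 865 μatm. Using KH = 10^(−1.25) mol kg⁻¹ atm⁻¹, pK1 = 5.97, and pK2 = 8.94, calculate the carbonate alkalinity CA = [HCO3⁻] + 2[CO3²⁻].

[CO2*] = KH · pCO2 = 10^(−1.25) × 865×10^-6 = 4.864×10^-5 mol/kg
α₀ = 1/(1 + K1/[H⁺] + K1K2/[H⁺]²) = 1/(1 + 10^+1.48 + 10^-0.01) = 0.03108
DIC = [CO2*]/α₀ = 4.864×10^-5 / 0.03108 = 1.565 mmol/kg
CA = (α₁ + 2α₂)·DIC = (0.9386 + 2×0.03037) × 1.565 = 1.56 mmol/kg

CA = 1.56 mmol/kg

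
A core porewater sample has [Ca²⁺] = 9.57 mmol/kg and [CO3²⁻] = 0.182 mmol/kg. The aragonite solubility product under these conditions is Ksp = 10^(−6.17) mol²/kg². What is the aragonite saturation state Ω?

Ω = 2.58

Ksp = 10^(−6.17) = 6.761×10^-7
Ω = [Ca²⁺][CO3²⁻]/Ksp = (9.57×10^-3)(0.182×10^-3) / 6.761×10^-7 = 2.58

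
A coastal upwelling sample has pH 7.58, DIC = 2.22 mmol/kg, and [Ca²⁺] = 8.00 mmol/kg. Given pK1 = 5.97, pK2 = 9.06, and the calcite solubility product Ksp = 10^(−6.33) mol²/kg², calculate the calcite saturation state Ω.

α₂ = 1 / (1 + [H⁺]/K2 + [H⁺]²/(K1K2)) = 1 / (1 + 10^+1.48 + 10^-0.13)
   = 1 / (1 + 30.200 + 0.74131) = 1/31.941 = 0.03131
[CO3²⁻] = α₂ × DIC = 0.03131 × 2.22 = 0.06950 mmol/kg
Ksp = 10^(−6.33) = 4.677×10^-7
Ω = [Ca²⁺][CO3²⁻]/Ksp = (8.00×10^-3)(6.950×10^-5) / 4.677×10^-7 = 1.19

Ω = 1.19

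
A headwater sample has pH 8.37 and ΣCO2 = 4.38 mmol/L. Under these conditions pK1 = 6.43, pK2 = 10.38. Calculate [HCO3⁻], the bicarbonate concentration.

[HCO3⁻] = 4.29 mmol/L

α₁ = 1 / (1 + [H⁺]/K1 + K2/[H⁺]) = 1 / (1 + 10^-1.94 + 10^-2.01)
   = 1 / (1 + 0.011482 + 0.0097724) = 1/1.0213 = 0.9792
[HCO3⁻] = α₁ × DIC = 0.9792 × 4.38 = 4.29 mmol/L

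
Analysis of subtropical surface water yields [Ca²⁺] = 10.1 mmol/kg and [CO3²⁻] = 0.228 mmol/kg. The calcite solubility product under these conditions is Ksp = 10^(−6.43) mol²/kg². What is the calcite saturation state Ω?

Ω = 6.20

Ksp = 10^(−6.43) = 3.715×10^-7
Ω = [Ca²⁺][CO3²⁻]/Ksp = (10.1×10^-3)(0.228×10^-3) / 3.715×10^-7 = 6.20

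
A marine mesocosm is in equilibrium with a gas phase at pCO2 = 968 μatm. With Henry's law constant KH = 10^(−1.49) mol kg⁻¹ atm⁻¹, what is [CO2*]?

KH = 10^(−1.49) = 3.236×10^-2 mol kg⁻¹ atm⁻¹
[CO2*] = KH · pCO2 = 3.236×10^-2 × 968×10^-6 atm = 3.13×10^-5 mol/kg

[CO2*] = 31.3 μmol/kg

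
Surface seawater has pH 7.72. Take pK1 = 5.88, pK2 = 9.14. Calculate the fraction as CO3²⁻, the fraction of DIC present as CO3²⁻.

α₂ = 1 / (1 + [H⁺]/K2 + [H⁺]²/(K1K2)) = 1 / (1 + 10^+1.42 + 10^-0.42)
   = 1 / (1 + 26.303 + 0.38019) = 1/27.683 = 0.03612

α₂ = 0.0361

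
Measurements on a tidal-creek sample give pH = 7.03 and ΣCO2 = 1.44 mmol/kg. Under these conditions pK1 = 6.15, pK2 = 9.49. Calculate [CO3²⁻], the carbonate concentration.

[CO3²⁻] = 4.40 μmol/kg

α₂ = 1 / (1 + [H⁺]/K2 + [H⁺]²/(K1K2)) = 1 / (1 + 10^+2.46 + 10^+1.58)
   = 1 / (1 + 288.40 + 38.019) = 1/327.42 = 0.003054
[CO3²⁻] = α₂ × DIC = 0.003054 × 1.44 = 0.00440 mmol/kg = 4.40 μmol/kg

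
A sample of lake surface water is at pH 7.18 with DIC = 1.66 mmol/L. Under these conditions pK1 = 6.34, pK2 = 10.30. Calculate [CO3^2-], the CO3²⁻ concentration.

α₂ = 1 / (1 + [H⁺]/K2 + [H⁺]²/(K1K2)) = 1 / (1 + 10^+3.12 + 10^+2.28)
   = 1 / (1 + 1318.3 + 190.55) = 1/1509.8 = 0.0006623
[CO3²⁻] = α₂ × DIC = 0.0006623 × 1.66 = 0.00110 mmol/L = 1.10 μmol/L

[CO3²⁻] = 1.10 μmol/L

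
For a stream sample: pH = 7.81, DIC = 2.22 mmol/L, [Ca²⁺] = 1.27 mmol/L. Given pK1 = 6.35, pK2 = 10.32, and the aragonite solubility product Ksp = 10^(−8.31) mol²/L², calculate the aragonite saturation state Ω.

Ω = 1.71

α₂ = 1 / (1 + [H⁺]/K2 + [H⁺]²/(K1K2)) = 1 / (1 + 10^+2.51 + 10^+1.05)
   = 1 / (1 + 323.59 + 11.220) = 1/335.81 = 0.002978
[CO3²⁻] = α₂ × DIC = 0.002978 × 2.22 = 0.006611 mmol/L = 6.611 μmol/L
Ksp = 10^(−8.31) = 4.898×10^-9
Ω = [Ca²⁺][CO3²⁻]/Ksp = (1.27×10^-3)(6.611×10^-6) / 4.898×10^-9 = 1.71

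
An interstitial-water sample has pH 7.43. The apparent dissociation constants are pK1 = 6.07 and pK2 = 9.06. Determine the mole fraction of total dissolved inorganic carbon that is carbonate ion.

α₂ = 0.0220

α₂ = 1 / (1 + [H⁺]/K2 + [H⁺]²/(K1K2)) = 1 / (1 + 10^+1.63 + 10^+0.27)
   = 1 / (1 + 42.658 + 1.8621) = 1/45.520 = 0.02197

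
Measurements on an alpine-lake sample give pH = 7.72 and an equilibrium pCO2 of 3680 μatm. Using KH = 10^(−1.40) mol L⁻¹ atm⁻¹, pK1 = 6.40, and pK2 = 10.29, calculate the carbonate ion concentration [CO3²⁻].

[CO3²⁻] = 8.24 μmol/L

[CO2*] = KH · pCO2 = 10^(−1.40) × 3680×10^-6 = 1.465×10^-4 mol/L
α₀ = 1/(1 + K1/[H⁺] + K1K2/[H⁺]²) = 1/(1 + 10^+1.32 + 10^-1.25) = 0.04556
DIC = [CO2*]/α₀ = 1.465×10^-4 / 0.04556 = 3.216 mmol/L
[CO3²⁻] = α₂·DIC; α₂ = 0.002562, so [CO3²⁻] = 0.002562 × 3.216 = 0.00824 mmol/L = 8.24 μmol/L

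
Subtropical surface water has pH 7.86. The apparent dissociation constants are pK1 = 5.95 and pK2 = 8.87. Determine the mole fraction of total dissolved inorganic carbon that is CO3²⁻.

α₂ = 1 / (1 + [H⁺]/K2 + [H⁺]²/(K1K2)) = 1 / (1 + 10^+1.01 + 10^-0.90)
   = 1 / (1 + 10.233 + 0.12589) = 1/11.359 = 0.08804

α₂ = 0.0880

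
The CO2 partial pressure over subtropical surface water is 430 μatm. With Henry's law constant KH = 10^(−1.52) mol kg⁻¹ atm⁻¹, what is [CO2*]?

[CO2*] = 13.0 μmol/kg

KH = 10^(−1.52) = 3.020×10^-2 mol kg⁻¹ atm⁻¹
[CO2*] = KH · pCO2 = 3.020×10^-2 × 430×10^-6 atm = 1.30×10^-5 mol/kg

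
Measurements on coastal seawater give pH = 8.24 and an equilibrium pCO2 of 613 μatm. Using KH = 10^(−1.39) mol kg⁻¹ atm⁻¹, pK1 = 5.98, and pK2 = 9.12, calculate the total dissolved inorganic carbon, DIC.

DIC = 5.17 mmol/kg

[CO2*] = KH · pCO2 = 10^(−1.39) × 613×10^-6 = 2.497×10^-5 mol/kg
α₀ = 1/(1 + K1/[H⁺] + K1K2/[H⁺]²) = 1/(1 + 10^+2.26 + 10^+1.38) = 0.004832
DIC = [CO2*]/α₀ = 2.497×10^-5 / 0.004832 = 5.17 mmol/kg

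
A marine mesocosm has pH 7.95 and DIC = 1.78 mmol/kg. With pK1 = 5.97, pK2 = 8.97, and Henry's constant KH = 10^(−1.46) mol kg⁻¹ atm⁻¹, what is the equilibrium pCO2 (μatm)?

α₀ = 1 / (1 + K1/[H⁺] + K1K2/[H⁺]²) = 1 / (1 + 10^+1.98 + 10^+0.96)
   = 1 / (1 + 95.499 + 9.1201) = 1/105.62 = 0.009468
[CO2*] = α₀ × DIC = 0.009468 × 1.78 = 0.01685 mmol/kg = 16.85 μmol/kg
pCO2 = [CO2*]/KH = 1.685×10^-5 / 3.467×10^-2 = 486 μatm

pCO2 = 486 μatm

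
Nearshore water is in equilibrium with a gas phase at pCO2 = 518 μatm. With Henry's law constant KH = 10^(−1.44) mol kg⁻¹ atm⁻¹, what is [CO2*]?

KH = 10^(−1.44) = 3.631×10^-2 mol kg⁻¹ atm⁻¹
[CO2*] = KH · pCO2 = 3.631×10^-2 × 518×10^-6 atm = 1.88×10^-5 mol/kg

[CO2*] = 18.8 μmol/kg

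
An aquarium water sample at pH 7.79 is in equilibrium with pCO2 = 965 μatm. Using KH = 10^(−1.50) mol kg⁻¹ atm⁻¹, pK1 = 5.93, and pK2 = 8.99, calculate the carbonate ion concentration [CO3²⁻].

[CO2*] = KH · pCO2 = 10^(−1.50) × 965×10^-6 = 3.052×10^-5 mol/kg
α₀ = 1/(1 + K1/[H⁺] + K1K2/[H⁺]²) = 1/(1 + 10^+1.86 + 10^+0.66) = 0.01282
DIC = [CO2*]/α₀ = 3.052×10^-5 / 0.01282 = 2.381 mmol/kg
[CO3²⁻] = α₂·DIC; α₂ = 0.05859, so [CO3²⁻] = 0.05859 × 2.381 = 0.139 mmol/kg

[CO3²⁻] = 0.139 mmol/kg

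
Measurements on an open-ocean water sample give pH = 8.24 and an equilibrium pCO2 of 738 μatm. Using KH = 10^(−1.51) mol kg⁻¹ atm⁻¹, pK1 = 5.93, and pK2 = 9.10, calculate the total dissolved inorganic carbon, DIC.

DIC = 5.32 mmol/kg

[CO2*] = KH · pCO2 = 10^(−1.51) × 738×10^-6 = 2.281×10^-5 mol/kg
α₀ = 1/(1 + K1/[H⁺] + K1K2/[H⁺]²) = 1/(1 + 10^+2.31 + 10^+1.45) = 0.004285
DIC = [CO2*]/α₀ = 2.281×10^-5 / 0.004285 = 5.32 mmol/kg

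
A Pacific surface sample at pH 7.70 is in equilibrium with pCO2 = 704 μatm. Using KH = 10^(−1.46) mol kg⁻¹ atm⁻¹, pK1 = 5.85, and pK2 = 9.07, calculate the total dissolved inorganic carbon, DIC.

DIC = 1.83 mmol/kg

[CO2*] = KH · pCO2 = 10^(−1.46) × 704×10^-6 = 2.441×10^-5 mol/kg
α₀ = 1/(1 + K1/[H⁺] + K1K2/[H⁺]²) = 1/(1 + 10^+1.85 + 10^+0.48) = 0.01337
DIC = [CO2*]/α₀ = 2.441×10^-5 / 0.01337 = 1.83 mmol/kg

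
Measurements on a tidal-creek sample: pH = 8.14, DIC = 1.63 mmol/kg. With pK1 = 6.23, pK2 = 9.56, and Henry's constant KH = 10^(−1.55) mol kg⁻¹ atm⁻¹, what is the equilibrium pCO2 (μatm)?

pCO2 = 677 μatm

α₀ = 1 / (1 + K1/[H⁺] + K1K2/[H⁺]²) = 1 / (1 + 10^+1.91 + 10^+0.49)
   = 1 / (1 + 81.283 + 3.0903) = 1/85.373 = 0.01171
[CO2*] = α₀ × DIC = 0.01171 × 1.63 = 0.01909 mmol/kg = 19.09 μmol/kg
pCO2 = [CO2*]/KH = 1.909×10^-5 / 2.818×10^-2 = 677 μatm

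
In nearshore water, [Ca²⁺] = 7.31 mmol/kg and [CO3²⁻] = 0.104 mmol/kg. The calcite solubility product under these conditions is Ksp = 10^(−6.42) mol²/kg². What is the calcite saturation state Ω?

Ω = 2.00

Ksp = 10^(−6.42) = 3.802×10^-7
Ω = [Ca²⁺][CO3²⁻]/Ksp = (7.31×10^-3)(0.104×10^-3) / 3.802×10^-7 = 2.00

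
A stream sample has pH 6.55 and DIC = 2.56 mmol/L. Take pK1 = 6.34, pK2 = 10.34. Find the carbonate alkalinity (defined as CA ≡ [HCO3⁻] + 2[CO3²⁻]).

CA = [HCO3⁻] + 2[CO3²⁻] = (α₁ + 2α₂)·DIC
At pH 6.55: [H⁺]/K1 = 10^-0.21 = 0.61660, K2/[H⁺] = 10^-3.79 = 0.00016218
α₁ = 1/(1 + 0.61660 + 0.00016218) = 1/1.6168 = 0.6185; α₂ = α₁·K2/[H⁺] = 0.0001003
α₁ + 2α₂ = 0.6187
CA = 0.6187 × 2.56 = 1.58 mmol/L

CA = 1.58 mmol/L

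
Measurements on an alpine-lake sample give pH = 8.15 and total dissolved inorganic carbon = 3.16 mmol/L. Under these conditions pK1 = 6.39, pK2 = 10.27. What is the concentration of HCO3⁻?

[HCO3⁻] = 3.08 mmol/L

α₁ = 1 / (1 + [H⁺]/K1 + K2/[H⁺]) = 1 / (1 + 10^-1.76 + 10^-2.12)
   = 1 / (1 + 0.017378 + 0.0075858) = 1/1.0250 = 0.9756
[HCO3⁻] = α₁ × DIC = 0.9756 × 3.16 = 3.08 mmol/L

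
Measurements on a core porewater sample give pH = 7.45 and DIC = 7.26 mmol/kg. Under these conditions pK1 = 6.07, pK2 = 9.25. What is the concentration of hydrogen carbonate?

α₁ = 1 / (1 + [H⁺]/K1 + K2/[H⁺]) = 1 / (1 + 10^-1.38 + 10^-1.80)
   = 1 / (1 + 0.041687 + 0.015849) = 1/1.0575 = 0.9456
[HCO3⁻] = α₁ × DIC = 0.9456 × 7.26 = 6.87 mmol/kg

[HCO3⁻] = 6.87 mmol/kg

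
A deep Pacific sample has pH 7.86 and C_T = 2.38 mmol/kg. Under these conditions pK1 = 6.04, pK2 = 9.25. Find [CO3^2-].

α₂ = 1 / (1 + [H⁺]/K2 + [H⁺]²/(K1K2)) = 1 / (1 + 10^+1.39 + 10^-0.43)
   = 1 / (1 + 24.547 + 0.37154) = 1/25.919 = 0.03858
[CO3²⁻] = α₂ × DIC = 0.03858 × 2.38 = 0.0918 mmol/kg

[CO3²⁻] = 0.0918 mmol/kg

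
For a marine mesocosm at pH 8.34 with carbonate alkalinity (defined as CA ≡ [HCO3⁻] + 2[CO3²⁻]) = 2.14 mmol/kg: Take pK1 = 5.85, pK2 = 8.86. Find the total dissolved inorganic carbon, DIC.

DIC = 1.74 mmol/kg

CA = [HCO3⁻] + 2[CO3²⁻] = (α₁ + 2α₂)·DIC
At pH 8.34: [H⁺]/K1 = 10^-2.49 = 0.0032359, K2/[H⁺] = 10^-0.52 = 0.30200
α₁ = 1/(1 + 0.0032359 + 0.30200) = 1/1.3052 = 0.7661; α₂ = α₁·K2/[H⁺] = 0.2314
α₁ + 2α₂ = 1.2289
DIC = CA / (α₁ + 2α₂) = 2.14 / 1.2289 = 1.74 mmol/kg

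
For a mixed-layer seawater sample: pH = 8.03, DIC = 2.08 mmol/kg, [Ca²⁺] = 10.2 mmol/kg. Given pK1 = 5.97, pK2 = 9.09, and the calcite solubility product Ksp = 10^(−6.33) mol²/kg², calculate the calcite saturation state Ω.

α₂ = 1 / (1 + [H⁺]/K2 + [H⁺]²/(K1K2)) = 1 / (1 + 10^+1.06 + 10^-1.00)
   = 1 / (1 + 11.482 + 0.10000) = 1/12.582 = 0.07948
[CO3²⁻] = α₂ × DIC = 0.07948 × 2.08 = 0.1653 mmol/kg
Ksp = 10^(−6.33) = 4.677×10^-7
Ω = [Ca²⁺][CO3²⁻]/Ksp = (10.2×10^-3)(1.653×10^-4) / 4.677×10^-7 = 3.61

Ω = 3.61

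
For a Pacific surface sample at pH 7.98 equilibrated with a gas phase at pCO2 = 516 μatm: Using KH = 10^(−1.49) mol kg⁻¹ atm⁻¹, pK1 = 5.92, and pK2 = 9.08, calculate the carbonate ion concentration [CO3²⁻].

[CO2*] = KH · pCO2 = 10^(−1.49) × 516×10^-6 = 1.670×10^-5 mol/kg
α₀ = 1/(1 + K1/[H⁺] + K1K2/[H⁺]²) = 1/(1 + 10^+2.06 + 10^+0.96) = 0.008004
DIC = [CO2*]/α₀ = 1.670×10^-5 / 0.008004 = 2.086 mmol/kg
[CO3²⁻] = α₂·DIC; α₂ = 0.07300, so [CO3²⁻] = 0.07300 × 2.086 = 0.152 mmol/kg

[CO3²⁻] = 0.152 mmol/kg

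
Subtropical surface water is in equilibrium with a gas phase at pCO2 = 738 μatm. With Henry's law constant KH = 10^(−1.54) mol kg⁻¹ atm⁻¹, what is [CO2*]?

[CO2*] = 21.3 μmol/kg

KH = 10^(−1.54) = 2.884×10^-2 mol kg⁻¹ atm⁻¹
[CO2*] = KH · pCO2 = 2.884×10^-2 × 738×10^-6 atm = 2.13×10^-5 mol/kg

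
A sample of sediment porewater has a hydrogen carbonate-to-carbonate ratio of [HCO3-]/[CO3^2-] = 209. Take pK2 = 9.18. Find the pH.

From K2 = [H⁺][CO3^2-]/[HCO3-]:  pH = pK2 − log₁₀([HCO3-]/[CO3^2-])
log₁₀(209) = +2.320
pH = 9.18 − (+2.320) = 6.86

pH = 6.86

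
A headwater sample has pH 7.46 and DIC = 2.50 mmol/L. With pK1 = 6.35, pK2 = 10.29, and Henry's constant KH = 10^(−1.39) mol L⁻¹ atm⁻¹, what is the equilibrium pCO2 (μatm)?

α₀ = 1 / (1 + K1/[H⁺] + K1K2/[H⁺]²) = 1 / (1 + 10^+1.11 + 10^-1.72)
   = 1 / (1 + 12.882 + 0.019055) = 1/13.902 = 0.07193
[CO2*] = α₀ × DIC = 0.07193 × 2.50 = 0.1798 mmol/L
pCO2 = [CO2*]/KH = 1.798×10^-4 / 4.074×10^-2 = 4410 μatm

pCO2 = 4410 μatm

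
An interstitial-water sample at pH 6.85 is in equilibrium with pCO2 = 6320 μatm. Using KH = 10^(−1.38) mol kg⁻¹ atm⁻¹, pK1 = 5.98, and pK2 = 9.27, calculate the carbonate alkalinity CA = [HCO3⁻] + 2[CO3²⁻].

CA = 1.97 mmol/kg

[CO2*] = KH · pCO2 = 10^(−1.38) × 6320×10^-6 = 2.635×10^-4 mol/kg
α₀ = 1/(1 + K1/[H⁺] + K1K2/[H⁺]²) = 1/(1 + 10^+0.87 + 10^-1.55) = 0.1185
DIC = [CO2*]/α₀ = 2.635×10^-4 / 0.1185 = 2.224 mmol/kg
CA = (α₁ + 2α₂)·DIC = (0.8782 + 2×0.003339) × 2.224 = 1.97 mmol/kg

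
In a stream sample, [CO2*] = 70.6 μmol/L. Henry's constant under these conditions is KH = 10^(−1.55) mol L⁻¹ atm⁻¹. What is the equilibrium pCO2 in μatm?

pCO2 = 2500 μatm

KH = 10^(−1.55) = 2.818×10^-2 mol L⁻¹ atm⁻¹
pCO2 = [CO2*]/KH = 70.6×10^-6 / 2.818×10^-2 = 2.50×10^-3 atm = 2500 μatm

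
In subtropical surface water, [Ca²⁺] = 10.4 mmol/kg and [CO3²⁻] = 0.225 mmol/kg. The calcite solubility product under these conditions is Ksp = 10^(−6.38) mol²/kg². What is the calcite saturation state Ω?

Ksp = 10^(−6.38) = 4.169×10^-7
Ω = [Ca²⁺][CO3²⁻]/Ksp = (10.4×10^-3)(0.225×10^-3) / 4.169×10^-7 = 5.61

Ω = 5.61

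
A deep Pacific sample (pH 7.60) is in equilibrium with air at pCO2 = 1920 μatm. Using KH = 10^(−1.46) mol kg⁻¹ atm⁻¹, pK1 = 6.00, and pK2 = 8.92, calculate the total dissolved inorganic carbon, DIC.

DIC = 2.84 mmol/kg

[CO2*] = KH · pCO2 = 10^(−1.46) × 1920×10^-6 = 6.657×10^-5 mol/kg
α₀ = 1/(1 + K1/[H⁺] + K1K2/[H⁺]²) = 1/(1 + 10^+1.60 + 10^+0.28) = 0.02341
DIC = [CO2*]/α₀ = 6.657×10^-5 / 0.02341 = 2.84 mmol/kg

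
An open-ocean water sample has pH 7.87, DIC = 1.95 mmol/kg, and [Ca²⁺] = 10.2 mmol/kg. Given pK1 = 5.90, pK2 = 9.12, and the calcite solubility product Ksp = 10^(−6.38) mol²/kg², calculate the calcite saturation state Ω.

α₂ = 1 / (1 + [H⁺]/K2 + [H⁺]²/(K1K2)) = 1 / (1 + 10^+1.25 + 10^-0.72)
   = 1 / (1 + 17.783 + 0.19055) = 1/18.973 = 0.05271
[CO3²⁻] = α₂ × DIC = 0.05271 × 1.95 = 0.1028 mmol/kg
Ksp = 10^(−6.38) = 4.169×10^-7
Ω = [Ca²⁺][CO3²⁻]/Ksp = (10.2×10^-3)(1.028×10^-4) / 4.169×10^-7 = 2.51

Ω = 2.51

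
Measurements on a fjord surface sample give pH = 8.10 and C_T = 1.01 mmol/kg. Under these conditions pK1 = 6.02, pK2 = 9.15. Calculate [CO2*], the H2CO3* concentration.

[CO2*] = 7.65 μmol/kg

α₀ = 1 / (1 + K1/[H⁺] + K1K2/[H⁺]²) = 1 / (1 + 10^+2.08 + 10^+1.03)
   = 1 / (1 + 120.23 + 10.715) = 1/131.94 = 0.007579
[CO2*] = α₀ × DIC = 0.007579 × 1.01 = 0.00765 mmol/kg = 7.65 μmol/kg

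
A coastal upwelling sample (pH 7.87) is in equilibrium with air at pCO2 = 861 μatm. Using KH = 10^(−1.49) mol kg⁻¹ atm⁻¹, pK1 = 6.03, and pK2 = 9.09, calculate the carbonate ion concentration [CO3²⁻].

[CO3²⁻] = 0.116 mmol/kg

[CO2*] = KH · pCO2 = 10^(−1.49) × 861×10^-6 = 2.786×10^-5 mol/kg
α₀ = 1/(1 + K1/[H⁺] + K1K2/[H⁺]²) = 1/(1 + 10^+1.84 + 10^+0.62) = 0.01345
DIC = [CO2*]/α₀ = 2.786×10^-5 / 0.01345 = 2.072 mmol/kg
[CO3²⁻] = α₂·DIC; α₂ = 0.05607, so [CO3²⁻] = 0.05607 × 2.072 = 0.116 mmol/kg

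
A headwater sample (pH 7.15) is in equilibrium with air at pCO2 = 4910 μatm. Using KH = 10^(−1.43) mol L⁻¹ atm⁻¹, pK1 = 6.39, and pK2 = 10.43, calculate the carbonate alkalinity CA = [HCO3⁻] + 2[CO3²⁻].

[CO2*] = KH · pCO2 = 10^(−1.43) × 4910×10^-6 = 1.824×10^-4 mol/L
α₀ = 1/(1 + K1/[H⁺] + K1K2/[H⁺]²) = 1/(1 + 10^+0.76 + 10^-2.52) = 0.1480
DIC = [CO2*]/α₀ = 1.824×10^-4 / 0.1480 = 1.233 mmol/L
CA = (α₁ + 2α₂)·DIC = (0.8516 + 2×0.0004469) × 1.233 = 1.05 mmol/L

CA = 1.05 mmol/L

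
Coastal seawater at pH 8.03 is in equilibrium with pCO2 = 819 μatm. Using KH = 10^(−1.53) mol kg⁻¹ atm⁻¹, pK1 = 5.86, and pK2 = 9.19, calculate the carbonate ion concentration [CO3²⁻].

[CO2*] = KH · pCO2 = 10^(−1.53) × 819×10^-6 = 2.417×10^-5 mol/kg
α₀ = 1/(1 + K1/[H⁺] + K1K2/[H⁺]²) = 1/(1 + 10^+2.17 + 10^+1.01) = 0.006284
DIC = [CO2*]/α₀ = 2.417×10^-5 / 0.006284 = 3.847 mmol/kg
[CO3²⁻] = α₂·DIC; α₂ = 0.06430, so [CO3²⁻] = 0.06430 × 3.847 = 0.247 mmol/kg

[CO3²⁻] = 0.247 mmol/kg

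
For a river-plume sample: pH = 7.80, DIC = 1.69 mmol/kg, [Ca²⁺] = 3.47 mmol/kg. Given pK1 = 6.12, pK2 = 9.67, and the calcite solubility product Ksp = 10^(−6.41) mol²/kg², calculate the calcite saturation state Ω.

Ω = 0.197

α₂ = 1 / (1 + [H⁺]/K2 + [H⁺]²/(K1K2)) = 1 / (1 + 10^+1.87 + 10^+0.19)
   = 1 / (1 + 74.131 + 1.5488) = 1/76.680 = 0.01304
[CO3²⁻] = α₂ × DIC = 0.01304 × 1.69 = 0.02204 mmol/kg
Ksp = 10^(−6.41) = 3.890×10^-7
Ω = [Ca²⁺][CO3²⁻]/Ksp = (3.47×10^-3)(2.204×10^-5) / 3.890×10^-7 = 0.197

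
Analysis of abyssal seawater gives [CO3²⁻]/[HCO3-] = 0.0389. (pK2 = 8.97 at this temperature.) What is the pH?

pH = 7.56

From K2 = [H⁺][CO3²⁻]/[HCO3-]:  pH = pK2 + log₁₀([CO3²⁻]/[HCO3-])
log₁₀(0.0389) = -1.410
pH = 8.97 + (-1.410) = 7.56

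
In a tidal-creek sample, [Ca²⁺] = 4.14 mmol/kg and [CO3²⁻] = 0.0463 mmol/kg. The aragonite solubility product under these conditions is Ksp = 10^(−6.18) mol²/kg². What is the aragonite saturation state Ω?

Ω = 0.290

Ksp = 10^(−6.18) = 6.607×10^-7
Ω = [Ca²⁺][CO3²⁻]/Ksp = (4.14×10^-3)(0.0463×10^-3) / 6.607×10^-7 = 0.290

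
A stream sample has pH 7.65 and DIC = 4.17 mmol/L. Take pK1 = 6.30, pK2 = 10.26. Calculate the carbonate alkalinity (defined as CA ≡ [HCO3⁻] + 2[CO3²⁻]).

CA = 4.00 mmol/L

CA = [HCO3⁻] + 2[CO3²⁻] = (α₁ + 2α₂)·DIC
At pH 7.65: [H⁺]/K1 = 10^-1.35 = 0.044668, K2/[H⁺] = 10^-2.61 = 0.0024547
α₁ = 1/(1 + 0.044668 + 0.0024547) = 1/1.0471 = 0.9550; α₂ = α₁·K2/[H⁺] = 0.002344
α₁ + 2α₂ = 0.9597
CA = 0.9597 × 4.17 = 4.00 mmol/L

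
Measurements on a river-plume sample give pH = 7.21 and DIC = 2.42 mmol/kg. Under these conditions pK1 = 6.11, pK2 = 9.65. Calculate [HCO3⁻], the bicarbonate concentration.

α₁ = 1 / (1 + [H⁺]/K1 + K2/[H⁺]) = 1 / (1 + 10^-1.10 + 10^-2.44)
   = 1 / (1 + 0.079433 + 0.0036308) = 1/1.0831 = 0.9233
[HCO3⁻] = α₁ × DIC = 0.9233 × 2.42 = 2.23 mmol/kg

[HCO3⁻] = 2.23 mmol/kg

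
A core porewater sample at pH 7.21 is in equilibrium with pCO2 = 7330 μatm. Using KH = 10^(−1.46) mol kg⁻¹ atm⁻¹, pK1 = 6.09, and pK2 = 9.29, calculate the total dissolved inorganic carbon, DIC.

[CO2*] = KH · pCO2 = 10^(−1.46) × 7330×10^-6 = 2.542×10^-4 mol/kg
α₀ = 1/(1 + K1/[H⁺] + K1K2/[H⁺]²) = 1/(1 + 10^+1.12 + 10^-0.96) = 0.06997
DIC = [CO2*]/α₀ = 2.542×10^-4 / 0.06997 = 3.63 mmol/kg

DIC = 3.63 mmol/kg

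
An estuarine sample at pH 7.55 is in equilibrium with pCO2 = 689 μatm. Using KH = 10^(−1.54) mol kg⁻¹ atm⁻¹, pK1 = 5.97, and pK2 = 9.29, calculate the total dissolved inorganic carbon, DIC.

[CO2*] = KH · pCO2 = 10^(−1.54) × 689×10^-6 = 1.987×10^-5 mol/kg
α₀ = 1/(1 + K1/[H⁺] + K1K2/[H⁺]²) = 1/(1 + 10^+1.58 + 10^-0.16) = 0.02518
DIC = [CO2*]/α₀ = 1.987×10^-5 / 0.02518 = 0.789 mmol/kg

DIC = 0.789 mmol/kg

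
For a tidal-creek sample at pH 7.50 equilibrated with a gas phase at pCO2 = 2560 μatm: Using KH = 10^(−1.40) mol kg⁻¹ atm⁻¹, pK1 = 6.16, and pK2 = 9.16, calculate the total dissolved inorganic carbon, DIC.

DIC = 2.38 mmol/kg

[CO2*] = KH · pCO2 = 10^(−1.40) × 2560×10^-6 = 1.019×10^-4 mol/kg
α₀ = 1/(1 + K1/[H⁺] + K1K2/[H⁺]²) = 1/(1 + 10^+1.34 + 10^-0.32) = 0.04282
DIC = [CO2*]/α₀ = 1.019×10^-4 / 0.04282 = 2.38 mmol/kg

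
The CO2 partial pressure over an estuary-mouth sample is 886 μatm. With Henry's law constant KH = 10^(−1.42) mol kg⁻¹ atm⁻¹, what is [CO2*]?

KH = 10^(−1.42) = 3.802×10^-2 mol kg⁻¹ atm⁻¹
[CO2*] = KH · pCO2 = 3.802×10^-2 × 886×10^-6 atm = 3.37×10^-5 mol/kg

[CO2*] = 33.7 μmol/kg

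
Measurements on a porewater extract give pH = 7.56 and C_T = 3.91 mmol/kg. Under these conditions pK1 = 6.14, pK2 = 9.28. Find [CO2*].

α₀ = 1 / (1 + K1/[H⁺] + K1K2/[H⁺]²) = 1 / (1 + 10^+1.42 + 10^-0.30)
   = 1 / (1 + 26.303 + 0.50119) = 1/27.804 = 0.03597
[CO2*] = α₀ × DIC = 0.03597 × 3.91 = 0.141 mmol/kg

[CO2*] = 0.141 mmol/kg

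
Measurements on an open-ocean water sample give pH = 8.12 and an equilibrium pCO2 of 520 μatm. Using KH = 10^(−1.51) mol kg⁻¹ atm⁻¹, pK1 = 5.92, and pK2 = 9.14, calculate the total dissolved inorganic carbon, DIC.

[CO2*] = KH · pCO2 = 10^(−1.51) × 520×10^-6 = 1.607×10^-5 mol/kg
α₀ = 1/(1 + K1/[H⁺] + K1K2/[H⁺]²) = 1/(1 + 10^+2.20 + 10^+1.18) = 0.005727
DIC = [CO2*]/α₀ = 1.607×10^-5 / 0.005727 = 2.81 mmol/kg

DIC = 2.81 mmol/kg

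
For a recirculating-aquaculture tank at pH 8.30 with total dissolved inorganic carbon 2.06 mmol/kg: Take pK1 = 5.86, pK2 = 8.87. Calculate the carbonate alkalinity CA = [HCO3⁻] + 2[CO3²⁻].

CA = 2.49 mmol/kg

CA = [HCO3⁻] + 2[CO3²⁻] = (α₁ + 2α₂)·DIC
At pH 8.30: [H⁺]/K1 = 10^-2.44 = 0.0036308, K2/[H⁺] = 10^-0.57 = 0.26915
α₁ = 1/(1 + 0.0036308 + 0.26915) = 1/1.2728 = 0.7857; α₂ = α₁·K2/[H⁺] = 0.2115
α₁ + 2α₂ = 1.2086
CA = 1.2086 × 2.06 = 2.49 mmol/kg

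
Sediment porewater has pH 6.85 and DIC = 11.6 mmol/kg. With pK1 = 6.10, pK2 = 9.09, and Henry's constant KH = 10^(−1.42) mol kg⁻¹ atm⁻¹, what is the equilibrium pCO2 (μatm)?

pCO2 = 4.58×10^4 μatm

α₀ = 1 / (1 + K1/[H⁺] + K1K2/[H⁺]²) = 1 / (1 + 10^+0.75 + 10^-1.49)
   = 1 / (1 + 5.6234 + 0.032359) = 1/6.6558 = 0.1502
[CO2*] = α₀ × DIC = 0.1502 × 11.6 = 1.743 mmol/kg
pCO2 = [CO2*]/KH = 1.743×10^-3 / 3.802×10^-2 = 4.58×10^4 μatm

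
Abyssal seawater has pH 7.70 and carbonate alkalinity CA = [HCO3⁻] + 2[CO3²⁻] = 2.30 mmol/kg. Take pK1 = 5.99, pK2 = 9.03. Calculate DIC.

CA = [HCO3⁻] + 2[CO3²⁻] = (α₁ + 2α₂)·DIC
At pH 7.70: [H⁺]/K1 = 10^-1.71 = 0.019498, K2/[H⁺] = 10^-1.33 = 0.046774
α₁ = 1/(1 + 0.019498 + 0.046774) = 1/1.0663 = 0.9378; α₂ = α₁·K2/[H⁺] = 0.04387
α₁ + 2α₂ = 1.0256
DIC = CA / (α₁ + 2α₂) = 2.30 / 1.0256 = 2.24 mmol/kg

DIC = 2.24 mmol/kg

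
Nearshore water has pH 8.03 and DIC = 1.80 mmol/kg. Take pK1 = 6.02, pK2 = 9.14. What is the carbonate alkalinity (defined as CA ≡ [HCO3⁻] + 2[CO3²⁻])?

CA = [HCO3⁻] + 2[CO3²⁻] = (α₁ + 2α₂)·DIC
At pH 8.03: [H⁺]/K1 = 10^-2.01 = 0.0097724, K2/[H⁺] = 10^-1.11 = 0.077625
α₁ = 1/(1 + 0.0097724 + 0.077625) = 1/1.0874 = 0.9196; α₂ = α₁·K2/[H⁺] = 0.07139
α₁ + 2α₂ = 1.0624
CA = 1.0624 × 1.80 = 1.91 mmol/kg

CA = 1.91 mmol/kg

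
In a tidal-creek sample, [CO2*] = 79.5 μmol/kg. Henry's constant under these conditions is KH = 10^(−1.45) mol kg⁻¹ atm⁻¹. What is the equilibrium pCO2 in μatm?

pCO2 = 2240 μatm

KH = 10^(−1.45) = 3.548×10^-2 mol kg⁻¹ atm⁻¹
pCO2 = [CO2*]/KH = 79.5×10^-6 / 3.548×10^-2 = 2.24×10^-3 atm = 2240 μatm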